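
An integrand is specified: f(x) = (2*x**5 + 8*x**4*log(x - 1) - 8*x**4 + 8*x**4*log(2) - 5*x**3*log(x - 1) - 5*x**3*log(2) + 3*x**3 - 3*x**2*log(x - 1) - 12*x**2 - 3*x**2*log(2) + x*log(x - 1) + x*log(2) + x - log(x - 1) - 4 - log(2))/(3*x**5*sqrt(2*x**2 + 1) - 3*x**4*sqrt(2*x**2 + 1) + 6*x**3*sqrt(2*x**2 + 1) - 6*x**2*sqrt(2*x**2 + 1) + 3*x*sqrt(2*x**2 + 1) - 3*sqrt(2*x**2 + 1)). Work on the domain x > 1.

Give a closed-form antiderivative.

Any candidate F(x) must reproduce f(x) exactly when differentiated.
Check: d/dx[(x - 4)*sqrt(2*x**2 + 1)*log(2*x - 2)/(3*(x**2 + 1))] = (2*x**5 + 8*x**4*log(x - 1) - 8*x**4 + 8*x**4*log(2) - 5*x**3*log(x - 1) - 5*x**3*log(2) + 3*x**3 - 3*x**2*log(x - 1) - 12*x**2 - 3*x**2*log(2) + x*log(x - 1) + x*log(2) + x - log(x - 1) - 4 - log(2))/(3*x**5*sqrt(2*x**2 + 1) - 3*x**4*sqrt(2*x**2 + 1) + 6*x**3*sqrt(2*x**2 + 1) - 6*x**2*sqrt(2*x**2 + 1) + 3*x*sqrt(2*x**2 + 1) - 3*sqrt(2*x**2 + 1)) = f(x).

An antiderivative is F(x) = (x - 4)*sqrt(2*x**2 + 1)*log(2*x - 2)/(3*(x**2 + 1)).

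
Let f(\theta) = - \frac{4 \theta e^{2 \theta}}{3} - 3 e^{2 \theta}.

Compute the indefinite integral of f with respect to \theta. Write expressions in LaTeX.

Recognize the product-rule pattern: f = u'v + uv' with u = - \frac{2 \theta}{3} - \frac{7}{6}, v = e^{2 \theta}, so integration by parts undoes it.
Check: d/d\theta[- \frac{2 \theta e^{2 \theta}}{3} - \frac{7 e^{2 \theta}}{6}] = - \frac{4 \theta e^{2 \theta}}{3} - 3 e^{2 \theta} = f(\theta).

F(\theta) = - \frac{2 \theta e^{2 \theta}}{3} - \frac{7 e^{2 \theta}}{6} + C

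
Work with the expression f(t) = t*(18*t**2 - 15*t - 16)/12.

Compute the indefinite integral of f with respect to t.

F(t) = 3*t**4/8 - 5*t**3/12 - 2*t**2/3 + C

Check any antiderivative F(t) by computing F'(t) and comparing it with f(t).
Check: d/dt[3*t**4/8 - 5*t**3/12 - 2*t**2/3] = 3*t**3/2 - 5*t**2/4 - 4*t/3, which equals f(t).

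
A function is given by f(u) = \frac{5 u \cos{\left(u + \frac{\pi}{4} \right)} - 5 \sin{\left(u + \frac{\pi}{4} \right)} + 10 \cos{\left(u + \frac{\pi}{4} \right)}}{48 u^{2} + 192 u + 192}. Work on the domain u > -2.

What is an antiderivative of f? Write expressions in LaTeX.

Recognize the product-rule pattern: f = v'r + vr' with v = \frac{5}{16 \left(3 u + 6\right)}, r = \sin{\left(u + \frac{\pi}{4} \right)}, so integration by parts undoes it.
Check: d/du[\frac{5 \sin{\left(u + \frac{\pi}{4} \right)}}{48 u + 96}] = \frac{5 u \cos{\left(u + \frac{\pi}{4} \right)} - 5 \sin{\left(u + \frac{\pi}{4} \right)} + 10 \cos{\left(u + \frac{\pi}{4} \right)}}{48 u^{2} + 192 u + 192} = f(u).

An antiderivative is F(u) = \frac{5 \sin{\left(u + \frac{\pi}{4} \right)}}{48 u + 96}.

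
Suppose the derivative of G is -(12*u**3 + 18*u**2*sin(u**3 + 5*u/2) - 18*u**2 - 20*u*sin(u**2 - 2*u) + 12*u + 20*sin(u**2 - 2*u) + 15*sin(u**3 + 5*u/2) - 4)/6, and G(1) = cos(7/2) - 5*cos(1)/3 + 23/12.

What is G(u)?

G(u) = -u**4/2 + u**3 - u**2 + 2*u/3 - 5*cos(u**2 - 2*u)/3 + cos(u**3 + 5*u/2) + 7/4

Whatever form G(u) takes, its d/du must return the stated G'(u).
A general antiderivative is -u**4/2 + u**3 - u**2 + 2*u/3 - 5*cos(u**2 - 2*u)/3 + cos(u**3 + 5*u/2) + 5/4 + C.
The condition gives C = cos(7/2) - 5*cos(1)/3 + 23/12 - (cos(7/2) - 5*cos(1)/3 + 17/12) = 1/2.
So G(u) = -u**4/2 + u**3 - u**2 + 2*u/3 - 5*cos(u**2 - 2*u)/3 + cos(u**3 + 5*u/2) + 7/4.
Check: d/du[-u**4/2 + u**3 - u**2 + 2*u/3 - 5*cos(u**2 - 2*u)/3 + cos(u**3 + 5*u/2) + 7/4] = -2*u**3 - 3*u**2*sin(u**3 + 5*u/2) + 3*u**2 + 10*u*sin(u**2 - 2*u)/3 - 2*u - 10*sin(u**2 - 2*u)/3 - 5*sin(u**3 + 5*u/2)/2 + 2/3, which equals G'(u).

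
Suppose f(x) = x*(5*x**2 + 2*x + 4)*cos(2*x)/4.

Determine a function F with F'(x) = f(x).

Any candidate F(x) must reproduce f(x) exactly when differentiated.
Check: d/dx[(20*x**3*sin(2*x) + 8*x**2*sin(2*x) + 30*x**2*cos(2*x) - 14*x*sin(2*x) + 8*x*cos(2*x) - 4*sin(2*x) - 7*cos(2*x))/32] = 5*x**3*cos(2*x)/4 + x**2*cos(2*x)/2 + x*cos(2*x), which equals f(x).

An antiderivative is F(x) = (20*x**3*sin(2*x) + 8*x**2*sin(2*x) + 30*x**2*cos(2*x) - 14*x*sin(2*x) + 8*x*cos(2*x) - 4*sin(2*x) - 7*cos(2*x))/32.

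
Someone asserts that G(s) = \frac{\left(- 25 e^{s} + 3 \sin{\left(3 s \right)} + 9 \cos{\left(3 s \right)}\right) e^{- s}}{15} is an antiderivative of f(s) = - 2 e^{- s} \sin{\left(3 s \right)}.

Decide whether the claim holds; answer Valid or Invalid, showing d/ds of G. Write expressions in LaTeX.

d/ds[G] = - 2 e^{- s} \sin{\left(3 s \right)}
This equals f(s) exactly, so the claim holds.

Valid - the claim checks out under differentiation.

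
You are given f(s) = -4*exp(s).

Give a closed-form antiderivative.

Check any antiderivative F(s) by computing F'(s) and comparing it with f(s).
Check: d/ds[-4*exp(s)] = -4*exp(s) = f(s).

An antiderivative is F(s) = -4*exp(s).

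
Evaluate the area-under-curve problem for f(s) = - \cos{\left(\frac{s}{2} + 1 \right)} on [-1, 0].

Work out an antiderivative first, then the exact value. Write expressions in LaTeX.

Recover f(s) by differentiating a candidate F(s); any mismatch rules it out.
F(s) = - 2 \sin{\left(\frac{s}{2} + 1 \right)} is an antiderivative of f.
Check: d/ds[- 2 \sin{\left(\frac{s}{2} + 1 \right)}] = - \cos{\left(\frac{s}{2} + 1 \right)} = f(s).
F(0) = - 2 \sin{\left(1 \right)}; F(-1) = - 2 \sin{\left(\frac{1}{2} \right)}.
Integral = F(0) - F(-1) = - 2 \sin{\left(1 \right)} + 2 \sin{\left(\frac{1}{2} \right)}.

Antiderivative: F(s) = - 2 \sin{\left(\frac{s}{2} + 1 \right)}; value = - 2 \sin{\left(1 \right)} + 2 \sin{\left(\frac{1}{2} \right)}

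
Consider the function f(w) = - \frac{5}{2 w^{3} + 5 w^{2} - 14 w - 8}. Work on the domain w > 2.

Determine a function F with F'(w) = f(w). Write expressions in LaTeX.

An antiderivative is F(w) = \frac{- 7 \log{\left(w - 2 \right)} + 12 \log{\left(w + \frac{1}{2} \right)} - 5 \log{\left(w + 4 \right)}}{42}.

Factor the denominator (\left(w - 2\right) \left(w + 4\right) \left(2 w + 1\right)) and decompose: f = \frac{4}{7 \left(2 w + 1\right)} - \frac{5}{42 \left(w + 4\right)} - \frac{1}{6 \left(w - 2\right)}; each piece integrates to a log, atan, or power term.
Check: d/dw[\frac{- 7 \log{\left(w - 2 \right)} + 12 \log{\left(w + \frac{1}{2} \right)} - 5 \log{\left(w + 4 \right)}}{42}] = - \frac{5}{2 w^{3} + 5 w^{2} - 14 w - 8} = f(w).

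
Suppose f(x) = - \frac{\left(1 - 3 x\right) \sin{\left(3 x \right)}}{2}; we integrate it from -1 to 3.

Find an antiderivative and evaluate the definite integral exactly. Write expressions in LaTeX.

Antiderivative: F(x) = - \frac{x \cos{\left(3 x \right)}}{2} + \frac{\sin{\left(3 x \right)}}{6} + \frac{\cos{\left(3 x \right)}}{6}; value = \frac{\sin{\left(3 \right)}}{6} + \frac{\sin{\left(9 \right)}}{6} - \frac{2 \cos{\left(3 \right)}}{3} - \frac{4 \cos{\left(9 \right)}}{3}

For F(x) to be correct the identity F'(x) - f(x) = 0 must hold.
F(x) = - \frac{x \cos{\left(3 x \right)}}{2} + \frac{\sin{\left(3 x \right)}}{6} + \frac{\cos{\left(3 x \right)}}{6} is an antiderivative of f.
Check: d/dx[- \frac{x \cos{\left(3 x \right)}}{2} + \frac{\sin{\left(3 x \right)}}{6} + \frac{\cos{\left(3 x \right)}}{6}] = \frac{3 x \sin{\left(3 x \right)}}{2} - \frac{\sin{\left(3 x \right)}}{2}, which equals f(x).
F(3) = \frac{\sin{\left(9 \right)}}{6} - \frac{4 \cos{\left(9 \right)}}{3}; F(-1) = \frac{2 \cos{\left(3 \right)}}{3} - \frac{\sin{\left(3 \right)}}{6}.
Integral = F(3) - F(-1) = \frac{\sin{\left(3 \right)}}{6} + \frac{\sin{\left(9 \right)}}{6} - \frac{2 \cos{\left(3 \right)}}{3} - \frac{4 \cos{\left(9 \right)}}{3}.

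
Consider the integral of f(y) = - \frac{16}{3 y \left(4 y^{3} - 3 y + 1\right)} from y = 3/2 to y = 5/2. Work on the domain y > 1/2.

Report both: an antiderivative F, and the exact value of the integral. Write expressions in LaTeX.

The denominator factors as 3 y \left(y + 1\right) \left(2 y - 1\right)^{2}; partial fractions split f into directly integrable pieces: \frac{256}{27 \left(2 y - 1\right)} - \frac{64}{9 \left(2 y - 1\right)^{2}} + \frac{16}{27 \left(y + 1\right)} - \frac{16}{3 y}.
F(y) = \frac{- 288 y \log{\left(y \right)} + 256 y \log{\left(y - \frac{1}{2} \right)} + 32 y \log{\left(y + 1 \right)} + 144 \log{\left(y \right)} - 128 \log{\left(y - \frac{1}{2} \right)} - 16 \log{\left(y + 1 \right)} + 96}{54 y - 27} is an antiderivative of f.
Check: d/dy[\frac{- 288 y \log{\left(y \right)} + 256 y \log{\left(y - \frac{1}{2} \right)} + 32 y \log{\left(y + 1 \right)} + 144 \log{\left(y \right)} - 128 \log{\left(y - \frac{1}{2} \right)} - 16 \log{\left(y + 1 \right)} + 96}{54 y - 27}] = - \frac{16}{12 y^{4} - 9 y^{2} + 3 y}, which equals f(y).
F(5/2) = - \frac{16 \log{\left(\frac{5}{2} \right)}}{3} + \frac{16 \log{\left(\frac{7}{2} \right)}}{27} + \frac{8}{9} + \frac{128 \log{\left(2 \right)}}{27}; F(3/2) = - \frac{16 \log{\left(\frac{3}{2} \right)}}{3} + \frac{16 \log{\left(\frac{5}{2} \right)}}{27} + \frac{16}{9}.
Integral = F(5/2) - F(3/2) = - \frac{160 \log{\left(\frac{5}{2} \right)}}{27} - \frac{8}{9} + \frac{16 \log{\left(\frac{7}{2} \right)}}{27} + \frac{16 \log{\left(\frac{3}{2} \right)}}{3} + \frac{128 \log{\left(2 \right)}}{27}.

Antiderivative: F(y) = \frac{- 288 y \log{\left(y \right)} + 256 y \log{\left(y - \frac{1}{2} \right)} + 32 y \log{\left(y + 1 \right)} + 144 \log{\left(y \right)} - 128 \log{\left(y - \frac{1}{2} \right)} - 16 \log{\left(y + 1 \right)} + 96}{54 y - 27}; value = - \frac{160 \log{\left(\frac{5}{2} \right)}}{27} - \frac{8}{9} + \frac{16 \log{\left(\frac{7}{2} \right)}}{27} + \frac{16 \log{\left(\frac{3}{2} \right)}}{3} + \frac{128 \log{\left(2 \right)}}{27}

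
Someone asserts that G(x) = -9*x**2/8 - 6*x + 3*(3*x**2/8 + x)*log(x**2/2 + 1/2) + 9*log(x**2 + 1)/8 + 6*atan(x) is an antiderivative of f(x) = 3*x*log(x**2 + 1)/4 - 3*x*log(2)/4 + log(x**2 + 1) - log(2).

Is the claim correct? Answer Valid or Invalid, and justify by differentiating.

d/dx[G] = 9*x*log(x**2 + 1)/4 - 9*x*log(2)/4 + 3*log(x**2 + 1) - 3*log(2)
d/dx[G] - f(x) = 3*x*log(x**2 + 1)/2 - 3*x*log(2)/2 + 2*log(x**2 + 1) - 2*log(2) != 0.

Invalid: d/dx[G] - f = 3*x*log(x**2 + 1)/2 - 3*x*log(2)/2 + 2*log(x**2 + 1) - 2*log(2), which is not 0.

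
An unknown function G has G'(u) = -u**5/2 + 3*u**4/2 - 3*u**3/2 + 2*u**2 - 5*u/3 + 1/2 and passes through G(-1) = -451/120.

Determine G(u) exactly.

G(u) = -u**6/12 + 3*u**5/10 - 3*u**4/8 + 2*u**3/3 - 5*u**2/6 + u/2 - 1

The integrand splits into summands that can be handled one at a time.
A general antiderivative is -u**6/12 + 3*u**5/10 - 3*u**4/8 + 2*u**3/3 - 5*u**2/6 + u/2 + C.
The condition gives C = -451/120 - (-331/120) = -1.
So G(u) = -u**6/12 + 3*u**5/10 - 3*u**4/8 + 2*u**3/3 - 5*u**2/6 + u/2 - 1.
Check: d/du[-u**6/12 + 3*u**5/10 - 3*u**4/8 + 2*u**3/3 - 5*u**2/6 + u/2 - 1] = -u**5/2 + 3*u**4/2 - 3*u**3/2 + 2*u**2 - 5*u/3 + 1/2 = G'(u).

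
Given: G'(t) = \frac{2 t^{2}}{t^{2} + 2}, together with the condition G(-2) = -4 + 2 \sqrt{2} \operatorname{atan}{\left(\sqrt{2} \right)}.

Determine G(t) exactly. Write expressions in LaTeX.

G(t) = 2 t - 2 \sqrt{2} \operatorname{atan}{\left(\frac{\sqrt{2} t}{2} \right)}

Since d/dt undoes antidifferentiation here, G(t) must give back the stated G'(t).
A general antiderivative is 2 t - 2 \sqrt{2} \operatorname{atan}{\left(\frac{\sqrt{2} t}{2} \right)} + C.
The condition gives C = -4 + 2 \sqrt{2} \operatorname{atan}{\left(\sqrt{2} \right)} - (-4 + 2 \sqrt{2} \operatorname{atan}{\left(\sqrt{2} \right)}) = 0.
So G(t) = 2 t - 2 \sqrt{2} \operatorname{atan}{\left(\frac{\sqrt{2} t}{2} \right)}.
Check: d/dt[2 t - 2 \sqrt{2} \operatorname{atan}{\left(\frac{\sqrt{2} t}{2} \right)}] = \frac{2 t^{2}}{t^{2} + 2} = G'(t).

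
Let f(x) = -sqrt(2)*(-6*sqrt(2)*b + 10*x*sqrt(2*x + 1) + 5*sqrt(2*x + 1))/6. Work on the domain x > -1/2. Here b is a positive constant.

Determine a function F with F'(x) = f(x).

An antiderivative is F(x) = (12*b*x - sqrt(2)*(2*x + 1)**(5/2))/6.

Recover f(x) by differentiating a candidate F(x); any mismatch rules it out.
Check: d/dx[(12*b*x - sqrt(2)*(2*x + 1)**(5/2))/6] = 2*b - 5*sqrt(2)*x*sqrt(2*x + 1)/3 - 5*sqrt(2)*sqrt(2*x + 1)/6, which equals f(x).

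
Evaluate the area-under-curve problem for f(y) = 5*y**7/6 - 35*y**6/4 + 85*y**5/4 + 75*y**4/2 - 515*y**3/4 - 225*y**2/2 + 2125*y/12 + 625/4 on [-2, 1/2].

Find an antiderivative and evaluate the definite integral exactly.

Antiderivative: F(y) = 5*y**8/48 - 5*y**7/4 + 85*y**6/24 + 15*y**5/2 - 515*y**4/16 - 75*y**3/2 + 2125*y**2/24 + 625*y/4; value = 384375/4096

f matches the chain-rule pattern g'(h)*h' with inner function h(y) = y**2/2 - 3*y/2 - 5/2; substituting u = h(y) collapses the integral.
F(y) = 5*y**8/48 - 5*y**7/4 + 85*y**6/24 + 15*y**5/2 - 515*y**4/16 - 75*y**3/2 + 2125*y**2/24 + 625*y/4 is an antiderivative of f.
Check: d/dy[5*y**8/48 - 5*y**7/4 + 85*y**6/24 + 15*y**5/2 - 515*y**4/16 - 75*y**3/2 + 2125*y**2/24 + 625*y/4] = 5*y**7/6 - 35*y**6/4 + 85*y**5/4 + 75*y**4/2 - 515*y**3/4 - 225*y**2/2 + 2125*y/12 + 625/4 = f(y).
F(1/2) = 384375/4096; F(-2) = 0.
Integral = F(1/2) - F(-2) = 384375/4096.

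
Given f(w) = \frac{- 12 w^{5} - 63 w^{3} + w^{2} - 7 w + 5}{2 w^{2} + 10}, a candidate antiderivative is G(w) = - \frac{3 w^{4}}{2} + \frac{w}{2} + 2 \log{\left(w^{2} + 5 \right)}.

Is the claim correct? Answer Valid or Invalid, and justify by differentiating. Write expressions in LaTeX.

d/dw[G] = \frac{- 12 w^{5} - 60 w^{3} + w^{2} + 8 w + 5}{2 w^{2} + 10}
d/dw[G] - f(w) = \frac{3 w}{2} != 0.

Invalid: d/dw[G] - f = \frac{3 w}{2}, which is not 0.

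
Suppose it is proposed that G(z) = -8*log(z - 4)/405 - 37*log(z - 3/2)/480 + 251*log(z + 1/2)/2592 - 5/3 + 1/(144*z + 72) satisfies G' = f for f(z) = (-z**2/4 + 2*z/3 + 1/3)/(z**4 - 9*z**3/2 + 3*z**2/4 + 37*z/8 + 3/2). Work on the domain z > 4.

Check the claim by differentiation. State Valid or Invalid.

d/dz[G] = (-6*z**2 + 16*z + 8)/(24*z**4 - 108*z**3 + 18*z**2 + 111*z + 36)
This equals f(z) exactly, so the claim holds.

Valid - differentiating G returns exactly f.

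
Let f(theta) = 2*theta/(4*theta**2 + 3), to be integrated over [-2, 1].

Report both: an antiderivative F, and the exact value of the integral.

The substitution u = 4*theta**2 + 3 works: f is exactly (dF/du)*(du/dtheta) for that inner function.
F(theta) = log(4*theta**2 + 3)/4 is an antiderivative of f.
Check: d/dtheta[log(4*theta**2 + 3)/4] = 2*theta/(4*theta**2 + 3) = f(theta).
F(1) = log(7)/4; F(-2) = log(19)/4.
Integral = F(1) - F(-2) = -log(19)/4 + log(7)/4.

Antiderivative: F(theta) = log(4*theta**2 + 3)/4; value = -log(19)/4 + log(7)/4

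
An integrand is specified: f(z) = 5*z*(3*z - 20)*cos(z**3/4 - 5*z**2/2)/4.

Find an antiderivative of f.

An antiderivative is F(z) = 5*sin(z**3/4 - 5*z**2/2).

The substitution u = z**3/4 - 5*z**2/2 works: f is exactly (dF/du)*(du/dz) for that inner function.
Check: d/dz[5*sin(z**3/4 - 5*z**2/2)] = 15*z**2*cos(z**3/4 - 5*z**2/2)/4 - 25*z*cos(z**3/4 - 5*z**2/2), which equals f(z).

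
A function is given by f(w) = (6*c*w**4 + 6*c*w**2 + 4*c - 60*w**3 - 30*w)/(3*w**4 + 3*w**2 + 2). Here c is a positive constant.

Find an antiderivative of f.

An antiderivative is F(w) = 2*c*w - 5*log(w**4 + w**2 + 2/3).

Since d/dw undoes antidifferentiation here, F'(w) = f(w) is required of F(w).
Check: d/dw[2*c*w - 5*log(w**4 + w**2 + 2/3)] = (6*c*w**4 + 6*c*w**2 + 4*c - 60*w**3 - 30*w)/(3*w**4 + 3*w**2 + 2) = f(w).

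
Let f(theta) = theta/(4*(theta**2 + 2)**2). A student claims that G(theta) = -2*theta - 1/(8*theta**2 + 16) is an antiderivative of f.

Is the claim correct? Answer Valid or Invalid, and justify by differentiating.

Invalid: d/dtheta[G] - f = -2, which is not 0.

d/dtheta[G] = (-8*theta**4 - 32*theta**2 + theta - 32)/(4*theta**4 + 16*theta**2 + 16)
d/dtheta[G] - f(theta) = -2 != 0.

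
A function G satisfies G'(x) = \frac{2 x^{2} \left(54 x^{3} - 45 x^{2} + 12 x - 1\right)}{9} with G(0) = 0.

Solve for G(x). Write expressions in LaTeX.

The substitution u = - x^{2} + \frac{x}{3} works: G'(x) is exactly (dG/du)*(du/dx) for that inner function.
A general antiderivative is - 2 \left(- x^{2} + \frac{x}{3}\right)^{3} + C.
The condition gives C = 0 - (0) = 0.
So G(x) = - 2 \left(- x^{2} + \frac{x}{3}\right)^{3}.
Check: d/dx[- 2 \left(- x^{2} + \frac{x}{3}\right)^{3}] = 12 x^{5} - 10 x^{4} + \frac{8 x^{3}}{3} - \frac{2 x^{2}}{9}, which equals G'(x).

G(x) = - 2 \left(- x^{2} + \frac{x}{3}\right)^{3}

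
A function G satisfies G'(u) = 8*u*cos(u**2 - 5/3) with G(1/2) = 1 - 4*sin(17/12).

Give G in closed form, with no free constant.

The substitution w = u**2 - 5/3 works: G'(u) is exactly (dG/dw)*(dw/du) for that inner function.
A general antiderivative is 4*sin(u**2 - 5/3) + C.
The condition gives C = 1 - 4*sin(17/12) - (-4*sin(17/12)) = 1.
So G(u) = 4*sin(u**2 - 5/3) + 1.
Check: d/du[4*sin(u**2 - 5/3) + 1] = 8*u*cos(u**2 - 5/3) = G'(u).

G(u) = 4*sin(u**2 - 5/3) + 1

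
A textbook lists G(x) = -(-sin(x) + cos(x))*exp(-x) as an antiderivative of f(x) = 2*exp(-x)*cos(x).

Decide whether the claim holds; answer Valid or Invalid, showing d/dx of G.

d/dx[G] = 2*exp(-x)*cos(x)
This equals f(x) exactly, so the claim holds.

Valid: G'(x) = f(x).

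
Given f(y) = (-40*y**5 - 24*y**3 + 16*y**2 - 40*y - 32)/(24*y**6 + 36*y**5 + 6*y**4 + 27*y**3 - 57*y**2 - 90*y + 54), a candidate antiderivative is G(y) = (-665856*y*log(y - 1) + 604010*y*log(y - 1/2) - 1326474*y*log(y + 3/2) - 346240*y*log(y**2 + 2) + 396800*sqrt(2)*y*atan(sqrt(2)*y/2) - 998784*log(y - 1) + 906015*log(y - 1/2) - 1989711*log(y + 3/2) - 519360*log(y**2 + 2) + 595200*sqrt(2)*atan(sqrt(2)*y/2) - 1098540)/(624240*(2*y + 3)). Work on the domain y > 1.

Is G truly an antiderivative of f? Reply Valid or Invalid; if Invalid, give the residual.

Invalid: d/dy[G] - f = 2480/(7803*y**2 + 15606), which is not 0.

d/dy[G] = (-104040*y**5 + 19840*y**4 - 32664*y**3 + 6896*y**2 - 141240*y - 60912)/(62424*y**6 + 93636*y**5 + 15606*y**4 + 70227*y**3 - 148257*y**2 - 234090*y + 140454)
d/dy[G] - f(y) = 2480/(7803*y**2 + 15606) != 0.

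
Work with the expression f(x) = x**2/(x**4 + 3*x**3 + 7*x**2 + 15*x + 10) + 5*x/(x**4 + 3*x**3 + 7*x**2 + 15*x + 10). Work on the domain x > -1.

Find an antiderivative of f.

Factor the denominator ((x + 1)*(x + 2)*(x**2 + 5)) and decompose: f = 5/(3*(x**2 + 5)) + 2/(3*(x + 2)) - 2/(3*(x + 1)); each piece integrates to a log, atan, or power term.
Check: d/dx[(-2*log(x + 1) + 2*log(x + 2) + sqrt(5)*atan(sqrt(5)*x/5))/3] = (x**2 + 5*x)/(x**4 + 3*x**3 + 7*x**2 + 15*x + 10), which equals f(x).

An antiderivative is F(x) = (-2*log(x + 1) + 2*log(x + 2) + sqrt(5)*atan(sqrt(5)*x/5))/3.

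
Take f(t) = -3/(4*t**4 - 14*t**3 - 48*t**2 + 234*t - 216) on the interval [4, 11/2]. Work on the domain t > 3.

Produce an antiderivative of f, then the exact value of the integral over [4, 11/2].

Antiderivative: F(t) = (187*t*log(t - 3) - 196*t*log(t - 3/2) + 9*t*log(t + 4) - 561*log(t - 3) + 588*log(t - 3/2) - 27*log(t + 4) + 231)/(3234*t - 9702); value = -2*log(4)/33 - 3/70 - 3*log(8)/1078 + 3*log(19/2)/1078 + 383*log(5/2)/3234

Factor the denominator (2*(t - 3)**2*(t + 4)*(2*t - 3)) and decompose: f = -4/(33*(2*t - 3)) + 3/(1078*(t + 4)) + 17/(294*(t - 3)) - 1/(14*(t - 3)**2); each piece integrates to a log, atan, or power term.
F(t) = (187*t*log(t - 3) - 196*t*log(t - 3/2) + 9*t*log(t + 4) - 561*log(t - 3) + 588*log(t - 3/2) - 27*log(t + 4) + 231)/(3234*t - 9702) is an antiderivative of f.
Check: d/dt[(187*t*log(t - 3) - 196*t*log(t - 3/2) + 9*t*log(t + 4) - 561*log(t - 3) + 588*log(t - 3/2) - 27*log(t + 4) + 231)/(3234*t - 9702)] = -3/(4*t**4 - 14*t**3 - 48*t**2 + 234*t - 216) = f(t).
F(11/2) = -2*log(4)/33 + 3*log(19/2)/1078 + 1/35 + 17*log(5/2)/294; F(4) = -2*log(5/2)/33 + 3*log(8)/1078 + 1/14.
Integral = F(11/2) - F(4) = -2*log(4)/33 - 3/70 - 3*log(8)/1078 + 3*log(19/2)/1078 + 383*log(5/2)/3234.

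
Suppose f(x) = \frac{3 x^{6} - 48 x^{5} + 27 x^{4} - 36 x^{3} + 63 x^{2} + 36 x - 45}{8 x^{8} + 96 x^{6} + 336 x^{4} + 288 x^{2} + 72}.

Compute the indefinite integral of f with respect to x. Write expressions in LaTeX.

f has the shape u'v + uv' for u = - \frac{1}{4 \left(\frac{2 x^{4}}{3} + 4 x^{2} + 2\right)} and v = x^{4} + x^{3} - 2 x^{2} + 5 x — it is the derivative of the product u*v.
Check: d/dx[- \frac{x^{4}}{\frac{8 x^{4}}{3} + 16 x^{2} + 8} - \frac{x^{3}}{\frac{8 x^{4}}{3} + 16 x^{2} + 8} + \frac{2 x^{2}}{\frac{8 x^{4}}{3} + 16 x^{2} + 8} - \frac{5 x}{\frac{8 x^{4}}{3} + 16 x^{2} + 8}] = \frac{3 x^{6} - 48 x^{5} + 27 x^{4} - 36 x^{3} + 63 x^{2} + 36 x - 45}{8 x^{8} + 96 x^{6} + 336 x^{4} + 288 x^{2} + 72} = f(x).

F(x) = - \frac{x^{4}}{\frac{8 x^{4}}{3} + 16 x^{2} + 8} - \frac{x^{3}}{\frac{8 x^{4}}{3} + 16 x^{2} + 8} + \frac{2 x^{2}}{\frac{8 x^{4}}{3} + 16 x^{2} + 8} - \frac{5 x}{\frac{8 x^{4}}{3} + 16 x^{2} + 8} + C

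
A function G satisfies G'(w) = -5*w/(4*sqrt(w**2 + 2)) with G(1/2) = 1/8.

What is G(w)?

G(w) = (8 - 5*sqrt(w**2 + 2))/4

The substitution u = w**2 + 2 works: G'(w) is exactly (dG/du)*(du/dw) for that inner function.
A general antiderivative is -5*sqrt(w**2 + 2)/4 + C.
The condition gives C = 1/8 - (-15/8) = 2.
So G(w) = (8 - 5*sqrt(w**2 + 2))/4.
Check: d/dw[(8 - 5*sqrt(w**2 + 2))/4] = -5*w/(4*sqrt(w**2 + 2)) = G'(w).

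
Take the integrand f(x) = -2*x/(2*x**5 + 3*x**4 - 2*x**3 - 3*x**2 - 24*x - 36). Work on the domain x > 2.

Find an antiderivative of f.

An antiderivative is F(x) = (-3*log(x - 2) - 24*log(x + 3/2) + 21*log(x + 2) + 3*log(x**2 + 3) + 4*sqrt(3)*atan(sqrt(3)*x/3))/147.

Factor the denominator ((x - 2)*(x + 2)*(2*x + 3)*(x**2 + 3)) and decompose: f = 2*(x + 2)/(49*(x**2 + 3)) - 16/(49*(2*x + 3)) + 1/(7*(x + 2)) - 1/(49*(x - 2)); each piece integrates to a log, atan, or power term.
Check: d/dx[(-3*log(x - 2) - 24*log(x + 3/2) + 21*log(x + 2) + 3*log(x**2 + 3) + 4*sqrt(3)*atan(sqrt(3)*x/3))/147] = -2*x/(2*x**5 + 3*x**4 - 2*x**3 - 3*x**2 - 24*x - 36) = f(x).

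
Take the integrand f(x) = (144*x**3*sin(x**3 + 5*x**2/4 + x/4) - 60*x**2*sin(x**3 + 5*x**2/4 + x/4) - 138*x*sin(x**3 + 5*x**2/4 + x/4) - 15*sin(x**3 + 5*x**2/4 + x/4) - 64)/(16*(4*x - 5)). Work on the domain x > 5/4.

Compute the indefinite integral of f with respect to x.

F(x) = (-4*log(2*x - 5/2) - 3*cos(x**3 + 5*x**2/4 + x/4))/4 + C

Differentiate the proposed F(x) back; it has to land on f(x) exactly.
Check: d/dx[(-4*log(2*x - 5/2) - 3*cos(x**3 + 5*x**2/4 + x/4))/4] = (144*x**3*sin(x**3 + 5*x**2/4 + x/4) - 60*x**2*sin(x**3 + 5*x**2/4 + x/4) - 138*x*sin(x**3 + 5*x**2/4 + x/4) - 15*sin(x**3 + 5*x**2/4 + x/4) - 64)/(64*x - 80), which equals f(x).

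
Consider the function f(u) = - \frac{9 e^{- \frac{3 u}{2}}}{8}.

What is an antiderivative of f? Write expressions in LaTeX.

An antiderivative is F(u) = \frac{3 e^{- \frac{3 u}{2}}}{4}.

An antiderivative F(u) passes only if d/du[F] lands on f(u) exactly.
Check: d/du[\frac{3 e^{- \frac{3 u}{2}}}{4}] = - \frac{9 e^{- \frac{3 u}{2}}}{8} = f(u).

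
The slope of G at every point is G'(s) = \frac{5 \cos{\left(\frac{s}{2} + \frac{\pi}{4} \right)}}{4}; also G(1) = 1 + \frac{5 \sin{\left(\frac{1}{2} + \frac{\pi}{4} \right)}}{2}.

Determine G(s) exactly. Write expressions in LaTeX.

G(s) = \frac{5 \sin{\left(\frac{s}{2} + \frac{\pi}{4} \right)}}{2} + 1

Check a candidate G(s) by differentiating: d/ds[G] must match the given G'(s).
A general antiderivative is \frac{5 \sin{\left(\frac{s}{2} + \frac{\pi}{4} \right)}}{2} + C.
The condition gives C = 1 + \frac{5 \sin{\left(\frac{1}{2} + \frac{\pi}{4} \right)}}{2} - (\frac{5 \sin{\left(\frac{1}{2} + \frac{\pi}{4} \right)}}{2}) = 1.
So G(s) = \frac{5 \sin{\left(\frac{s}{2} + \frac{\pi}{4} \right)}}{2} + 1.
Check: d/ds[\frac{5 \sin{\left(\frac{s}{2} + \frac{\pi}{4} \right)}}{2} + 1] = \frac{5 \cos{\left(\frac{s}{2} + \frac{\pi}{4} \right)}}{4} = G'(s).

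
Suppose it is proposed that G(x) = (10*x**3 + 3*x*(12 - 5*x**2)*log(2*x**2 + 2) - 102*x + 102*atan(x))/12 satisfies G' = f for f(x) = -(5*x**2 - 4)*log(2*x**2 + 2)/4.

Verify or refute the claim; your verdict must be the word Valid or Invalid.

Invalid: d/dx[G] - f = -5*x**2*log(x**2 + 1)/2 - 5*x**2*log(2)/2 + 2*log(x**2 + 1) + 2*log(2), which is not 0.

d/dx[G] = -15*x**2*log(x**2 + 1)/4 - 15*x**2*log(2)/4 + 3*log(x**2 + 1) + 3*log(2)
d/dx[G] - f(x) = -5*x**2*log(x**2 + 1)/2 - 5*x**2*log(2)/2 + 2*log(x**2 + 1) + 2*log(2) != 0.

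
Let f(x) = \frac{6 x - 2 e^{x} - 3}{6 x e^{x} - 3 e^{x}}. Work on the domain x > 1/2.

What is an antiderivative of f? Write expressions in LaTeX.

An antiderivative is F(x) = - \frac{\log{\left(2 x - 1 \right)}}{3} - e^{- x}.

A first test for any F(x): its x-derivative must equal f(x) identically.
Check: d/dx[- \frac{\log{\left(2 x - 1 \right)}}{3} - e^{- x}] = \frac{6 x - 2 e^{x} - 3}{6 x e^{x} - 3 e^{x}} = f(x).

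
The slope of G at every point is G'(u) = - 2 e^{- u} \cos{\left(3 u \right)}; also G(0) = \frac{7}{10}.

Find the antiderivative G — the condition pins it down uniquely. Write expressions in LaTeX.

Since d/du undoes antidifferentiation here, G(u) must give back the stated G'(u).
A general antiderivative is - \frac{3 e^{- u} \sin{\left(3 u \right)}}{5} + \frac{e^{- u} \cos{\left(3 u \right)}}{5} + C.
The condition gives C = \frac{7}{10} - (\frac{1}{5}) = \frac{1}{2}.
So G(u) = \frac{1}{2} - \frac{3 e^{- u} \sin{\left(3 u \right)}}{5} + \frac{e^{- u} \cos{\left(3 u \right)}}{5}.
Check: d/du[\frac{1}{2} - \frac{3 e^{- u} \sin{\left(3 u \right)}}{5} + \frac{e^{- u} \cos{\left(3 u \right)}}{5}] = - 2 e^{- u} \cos{\left(3 u \right)} = G'(u).

G(u) = \frac{1}{2} - \frac{3 e^{- u} \sin{\left(3 u \right)}}{5} + \frac{e^{- u} \cos{\left(3 u \right)}}{5}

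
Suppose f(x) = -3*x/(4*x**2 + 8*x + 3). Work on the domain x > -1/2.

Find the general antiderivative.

Factor the denominator ((2*x + 1)*(2*x + 3)) and decompose: f = -9/(4*(2*x + 3)) + 3/(4*(2*x + 1)); each piece integrates to a log, atan, or power term.
Check: d/dx[3*log(x + 1/2)/8 - 9*log(x + 3/2)/8] = -3*x/(4*x**2 + 8*x + 3) = f(x).

F(x) = 3*log(x + 1/2)/8 - 9*log(x + 3/2)/8 + C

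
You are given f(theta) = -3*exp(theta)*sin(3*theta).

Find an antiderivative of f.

Since d/dtheta undoes antidifferentiation here, F'(theta) = f(theta) is required of F(theta).
Check: d/dtheta[-3*exp(theta)*sin(3*theta)/10 + 9*exp(theta)*cos(3*theta)/10] = -3*exp(theta)*sin(3*theta) = f(theta).

An antiderivative is F(theta) = -3*exp(theta)*sin(3*theta)/10 + 9*exp(theta)*cos(3*theta)/10.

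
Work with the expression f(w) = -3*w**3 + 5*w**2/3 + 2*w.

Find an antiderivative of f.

An antiderivative is F(w) = -3*w**4/4 + 5*w**3/9 + w**2.

The integrand splits into summands that can be handled one at a time.
Check: d/dw[-3*w**4/4 + 5*w**3/9 + w**2] = -3*w**3 + 5*w**2/3 + 2*w = f(w).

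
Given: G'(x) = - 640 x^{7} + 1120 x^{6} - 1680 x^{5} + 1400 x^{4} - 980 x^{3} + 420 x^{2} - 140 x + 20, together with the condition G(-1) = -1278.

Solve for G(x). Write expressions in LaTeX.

G(x) = - 80 x^{8} + 160 x^{7} - 280 x^{6} + 280 x^{5} - 245 x^{4} + 140 x^{3} - 70 x^{2} + 20 x - 3

G'(x) matches the chain-rule pattern g'(h)*h' with inner function h(x) = - 2 x^{2} + x - 1; substituting u = h(x) collapses the integral.
A general antiderivative is - 5 \left(- 2 x^{2} + x - 1\right)^{4} + C.
The condition gives C = -1278 - (-1280) = 2.
So G(x) = - 80 x^{8} + 160 x^{7} - 280 x^{6} + 280 x^{5} - 245 x^{4} + 140 x^{3} - 70 x^{2} + 20 x - 3.
Check: d/dx[- 80 x^{8} + 160 x^{7} - 280 x^{6} + 280 x^{5} - 245 x^{4} + 140 x^{3} - 70 x^{2} + 20 x - 3] = - 640 x^{7} + 1120 x^{6} - 1680 x^{5} + 1400 x^{4} - 980 x^{3} + 420 x^{2} - 140 x + 20 = G'(x).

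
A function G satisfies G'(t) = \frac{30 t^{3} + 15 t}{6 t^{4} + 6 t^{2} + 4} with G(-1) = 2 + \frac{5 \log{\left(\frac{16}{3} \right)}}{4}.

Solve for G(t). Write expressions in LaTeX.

G(t) = \frac{5 \log{\left(t^{4} + t^{2} + \frac{2}{3} \right)}}{4} + \frac{5 \log{\left(2 \right)}}{4} + 2

G'(t) matches the chain-rule pattern g'(h)*h' with inner function h(t) = 2 t^{4} + 2 t^{2} + \frac{4}{3}; substituting u = h(t) collapses the integral.
A general antiderivative is \frac{5 \log{\left(2 t^{4} + 2 t^{2} + \frac{4}{3} \right)}}{4} + C.
The condition gives C = 2 + \frac{5 \log{\left(\frac{16}{3} \right)}}{4} - (\frac{5 \log{\left(\frac{16}{3} \right)}}{4}) = 2.
So G(t) = \frac{5 \log{\left(t^{4} + t^{2} + \frac{2}{3} \right)}}{4} + \frac{5 \log{\left(2 \right)}}{4} + 2.
Check: d/dt[\frac{5 \log{\left(t^{4} + t^{2} + \frac{2}{3} \right)}}{4} + \frac{5 \log{\left(2 \right)}}{4} + 2] = \frac{30 t^{3} + 15 t}{6 t^{4} + 6 t^{2} + 4} = G'(t).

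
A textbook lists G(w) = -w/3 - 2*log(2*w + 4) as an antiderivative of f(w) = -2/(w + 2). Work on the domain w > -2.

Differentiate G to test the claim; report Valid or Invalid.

Invalid: d/dw[G] - f = -1/3, which is not 0.

d/dw[G] = (-w - 8)/(3*w + 6)
d/dw[G] - f(w) = -1/3 != 0.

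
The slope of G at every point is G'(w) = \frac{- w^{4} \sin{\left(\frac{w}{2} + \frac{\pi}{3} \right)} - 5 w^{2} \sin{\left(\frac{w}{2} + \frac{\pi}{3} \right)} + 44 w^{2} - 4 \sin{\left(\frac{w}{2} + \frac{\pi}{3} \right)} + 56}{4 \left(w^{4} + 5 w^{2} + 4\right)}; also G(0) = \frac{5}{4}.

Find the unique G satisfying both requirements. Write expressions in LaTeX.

G(w) = \frac{\cos{\left(\frac{w}{2} + \frac{\pi}{3} \right)} + 10 \operatorname{atan}{\left(\frac{w}{2} \right)} + 2 \operatorname{atan}{\left(w \right)} + 2}{2}

Recover the given G'(w) by differentiating a candidate G(w); any mismatch rules it out.
A general antiderivative is \frac{\cos{\left(\frac{w}{2} + \frac{\pi}{3} \right)}}{2} + 5 \operatorname{atan}{\left(\frac{w}{2} \right)} + \operatorname{atan}{\left(w \right)} + C.
The condition gives C = \frac{5}{4} - (\frac{1}{4}) = 1.
So G(w) = \frac{\cos{\left(\frac{w}{2} + \frac{\pi}{3} \right)} + 10 \operatorname{atan}{\left(\frac{w}{2} \right)} + 2 \operatorname{atan}{\left(w \right)} + 2}{2}.
Check: d/dw[\frac{\cos{\left(\frac{w}{2} + \frac{\pi}{3} \right)} + 10 \operatorname{atan}{\left(\frac{w}{2} \right)} + 2 \operatorname{atan}{\left(w \right)} + 2}{2}] = \frac{- w^{4} \sin{\left(\frac{w}{2} + \frac{\pi}{3} \right)} - 5 w^{2} \sin{\left(\frac{w}{2} + \frac{\pi}{3} \right)} + 44 w^{2} - 4 \sin{\left(\frac{w}{2} + \frac{\pi}{3} \right)} + 56}{4 w^{4} + 20 w^{2} + 16}, which equals G'(w).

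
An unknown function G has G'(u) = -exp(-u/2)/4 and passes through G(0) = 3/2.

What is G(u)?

G(u) = 1 + exp(-u/2)/2

Since d/du undoes antidifferentiation here, G(u) must give back the stated G'(u).
A general antiderivative is exp(-u/2)/2 + C.
The condition gives C = 3/2 - (1/2) = 1.
So G(u) = 1 + exp(-u/2)/2.
Check: d/du[1 + exp(-u/2)/2] = -exp(-u/2)/4 = G'(u).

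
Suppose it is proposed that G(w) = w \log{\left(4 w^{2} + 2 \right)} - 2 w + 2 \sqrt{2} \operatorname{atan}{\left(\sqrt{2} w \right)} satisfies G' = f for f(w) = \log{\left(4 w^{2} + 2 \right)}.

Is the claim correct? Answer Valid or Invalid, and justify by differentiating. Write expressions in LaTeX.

d/dw[G] = \frac{2 w^{2} \log{\left(2 w^{2} + 1 \right)} + 2 w^{2} \log{\left(2 \right)} + \log{\left(2 w^{2} + 1 \right)} + \log{\left(2 \right)} + 2}{2 w^{2} + 1}
d/dw[G] - f(w) = \frac{2}{2 w^{2} + 1} != 0.

Invalid: d/dw[G] - f = \frac{2}{2 w^{2} + 1}, which is not 0.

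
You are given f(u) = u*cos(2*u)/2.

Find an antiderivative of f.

Any candidate F(u) must reproduce f(u) exactly when differentiated.
Check: d/du[(2*u*sin(2*u) + cos(2*u))/8] = u*cos(2*u)/2 = f(u).

An antiderivative is F(u) = (2*u*sin(2*u) + cos(2*u))/8.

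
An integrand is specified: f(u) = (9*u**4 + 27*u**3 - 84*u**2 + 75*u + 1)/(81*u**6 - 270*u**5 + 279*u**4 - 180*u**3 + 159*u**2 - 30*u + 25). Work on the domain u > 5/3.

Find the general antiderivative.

Differentiate the proposed F(u) back; it has to land on f(u) exactly.
Check: d/du[-1/(2*(3*u**2 + 1)) - 1/(3*(3*u - 5))] = (9*u**4 + 27*u**3 - 84*u**2 + 75*u + 1)/(81*u**6 - 270*u**5 + 279*u**4 - 180*u**3 + 159*u**2 - 30*u + 25) = f(u).

F(u) = -1/(2*(3*u**2 + 1)) - 1/(3*(3*u - 5)) + C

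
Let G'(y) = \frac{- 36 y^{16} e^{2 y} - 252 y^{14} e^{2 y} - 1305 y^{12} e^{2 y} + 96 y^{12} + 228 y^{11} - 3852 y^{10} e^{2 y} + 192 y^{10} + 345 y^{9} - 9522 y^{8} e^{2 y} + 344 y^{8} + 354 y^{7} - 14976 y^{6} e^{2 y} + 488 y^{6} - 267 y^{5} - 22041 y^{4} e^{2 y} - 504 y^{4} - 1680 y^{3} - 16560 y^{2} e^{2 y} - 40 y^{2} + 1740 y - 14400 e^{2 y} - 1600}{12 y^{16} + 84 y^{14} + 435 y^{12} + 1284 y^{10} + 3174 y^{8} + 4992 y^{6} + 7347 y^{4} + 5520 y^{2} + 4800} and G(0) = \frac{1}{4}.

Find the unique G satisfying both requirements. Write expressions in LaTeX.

G(y) = - \frac{4 y}{\frac{3 y^{4}}{2} + \frac{9 y^{2}}{2} + 12} - \frac{3 e^{2 y}}{2} + 2 + \frac{5}{4 y^{4} + 2 y^{2} + 10} - \frac{3}{\frac{y^{4}}{2} + \frac{3 y^{2}}{2} + 4}

Since d/dy undoes antidifferentiation here, G(y) must give back the stated G'(y).
A general antiderivative is \frac{- \frac{4 y}{3} - 3}{\frac{y^{4}}{2} + \frac{3 y^{2}}{2} + 4} - \frac{3 e^{2 y}}{2} + \frac{5}{4 \left(y^{4} + \frac{y^{2}}{2} + \frac{5}{2}\right)} + C.
The condition gives C = \frac{1}{4} - (- \frac{7}{4}) = 2.
So G(y) = - \frac{4 y}{\frac{3 y^{4}}{2} + \frac{9 y^{2}}{2} + 12} - \frac{3 e^{2 y}}{2} + 2 + \frac{5}{4 y^{4} + 2 y^{2} + 10} - \frac{3}{\frac{y^{4}}{2} + \frac{3 y^{2}}{2} + 4}.
Check: d/dy[- \frac{4 y}{\frac{3 y^{4}}{2} + \frac{9 y^{2}}{2} + 12} - \frac{3 e^{2 y}}{2} + 2 + \frac{5}{4 y^{4} + 2 y^{2} + 10} - \frac{3}{\frac{y^{4}}{2} + \frac{3 y^{2}}{2} + 4}] = \frac{- 36 y^{16} e^{2 y} - 252 y^{14} e^{2 y} - 1305 y^{12} e^{2 y} + 96 y^{12} + 228 y^{11} - 3852 y^{10} e^{2 y} + 192 y^{10} + 345 y^{9} - 9522 y^{8} e^{2 y} + 344 y^{8} + 354 y^{7} - 14976 y^{6} e^{2 y} + 488 y^{6} - 267 y^{5} - 22041 y^{4} e^{2 y} - 504 y^{4} - 1680 y^{3} - 16560 y^{2} e^{2 y} - 40 y^{2} + 1740 y - 14400 e^{2 y} - 1600}{12 y^{16} + 84 y^{14} + 435 y^{12} + 1284 y^{10} + 3174 y^{8} + 4992 y^{6} + 7347 y^{4} + 5520 y^{2} + 4800} = G'(y).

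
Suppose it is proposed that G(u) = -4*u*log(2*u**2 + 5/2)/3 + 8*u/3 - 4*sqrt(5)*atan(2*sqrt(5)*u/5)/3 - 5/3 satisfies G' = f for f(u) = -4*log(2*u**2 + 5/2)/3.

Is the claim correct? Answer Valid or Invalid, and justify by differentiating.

d/du[G] = -4*log(2*u**2 + 5/2)/3
This equals f(u) exactly, so the claim holds.

Valid. The derivative of G reproduces f.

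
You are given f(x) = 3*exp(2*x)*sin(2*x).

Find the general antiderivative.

Recover f(x) by differentiating a candidate F(x); any mismatch rules it out.
Check: d/dx[3*exp(2*x)*sin(2*x)/4 - 3*exp(2*x)*cos(2*x)/4] = 3*exp(2*x)*sin(2*x) = f(x).

F(x) = 3*exp(2*x)*sin(2*x)/4 - 3*exp(2*x)*cos(2*x)/4 + C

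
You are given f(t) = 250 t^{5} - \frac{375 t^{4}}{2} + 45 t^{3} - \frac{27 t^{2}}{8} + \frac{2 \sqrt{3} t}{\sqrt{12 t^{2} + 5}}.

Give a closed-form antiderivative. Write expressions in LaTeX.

An antiderivative is F(t) = \frac{\sqrt{3} \left(1000 \sqrt{3} t^{6} - 900 \sqrt{3} t^{5} + 270 \sqrt{3} t^{4} - 27 \sqrt{3} t^{3} + 12 \sqrt{12 t^{2} + 5}\right)}{72}.

Integrate term by term and add the pieces.
Check: d/dt[\frac{\sqrt{3} \left(1000 \sqrt{3} t^{6} - 900 \sqrt{3} t^{5} + 270 \sqrt{3} t^{4} - 27 \sqrt{3} t^{3} + 12 \sqrt{12 t^{2} + 5}\right)}{72}] = \frac{2000 t^{5} \sqrt{12 t^{2} + 5} - 1500 t^{4} \sqrt{12 t^{2} + 5} + 360 t^{3} \sqrt{12 t^{2} + 5} - 27 t^{2} \sqrt{12 t^{2} + 5} + 16 \sqrt{3} t}{8 \sqrt{12 t^{2} + 5}}, which equals f(t).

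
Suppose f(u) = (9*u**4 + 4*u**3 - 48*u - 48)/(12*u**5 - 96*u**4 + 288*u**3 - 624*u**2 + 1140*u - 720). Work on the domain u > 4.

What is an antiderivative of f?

Factor the denominator (12*(u - 4)*(u - 3)*(u - 1)*(u**2 + 5)) and decompose: f = -(313*u - 14)/(1512*(u**2 + 5)) - 83/(432*(u - 1)) - 215/(112*(u - 3)) + 580/(189*(u - 4)); each piece integrates to a log, atan, or power term.
Check: d/du[580*log(u - 4)/189 - 215*log(u - 3)/112 - 83*log(u - 1)/432 - 313*log(u**2 + 5)/3024 + sqrt(5)*atan(sqrt(5)*u/5)/540] = (9*u**4 + 4*u**3 - 48*u - 48)/(12*u**5 - 96*u**4 + 288*u**3 - 624*u**2 + 1140*u - 720) = f(u).

An antiderivative is F(u) = 580*log(u - 4)/189 - 215*log(u - 3)/112 - 83*log(u - 1)/432 - 313*log(u**2 + 5)/3024 + sqrt(5)*atan(sqrt(5)*u/5)/540.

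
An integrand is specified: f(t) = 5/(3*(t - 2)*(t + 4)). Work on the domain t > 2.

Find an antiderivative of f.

The denominator factors as 3*(t - 2)*(t + 4); partial fractions split f into directly integrable pieces: -5/(18*(t + 4)) + 5/(18*(t - 2)).
Check: d/dt[5*(log(t - 2) - log(t + 4))/18] = 5/(3*t**2 + 6*t - 24), which equals f(t).

An antiderivative is F(t) = 5*(log(t - 2) - log(t + 4))/18.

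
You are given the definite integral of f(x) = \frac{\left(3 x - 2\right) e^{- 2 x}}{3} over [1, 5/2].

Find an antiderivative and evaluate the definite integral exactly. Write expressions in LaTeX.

f has the shape u'v + uv' for u = \frac{1}{12} - \frac{x}{2} and v = e^{- 2 x} — it is the derivative of the product u*v.
F(x) = - \frac{x e^{- 2 x}}{2} + \frac{e^{- 2 x}}{12} is an antiderivative of f.
Check: d/dx[- \frac{x e^{- 2 x}}{2} + \frac{e^{- 2 x}}{12}] = \frac{\left(3 x - 2\right) e^{- 2 x}}{3} = f(x).
F(5/2) = - \frac{7}{6 e^{5}}; F(1) = - \frac{5}{12 e^{2}}.
Integral = F(5/2) - F(1) = - \frac{7}{6 e^{5}} + \frac{5}{12 e^{2}}.

Antiderivative: F(x) = - \frac{x e^{- 2 x}}{2} + \frac{e^{- 2 x}}{12}; value = - \frac{7}{6 e^{5}} + \frac{5}{12 e^{2}}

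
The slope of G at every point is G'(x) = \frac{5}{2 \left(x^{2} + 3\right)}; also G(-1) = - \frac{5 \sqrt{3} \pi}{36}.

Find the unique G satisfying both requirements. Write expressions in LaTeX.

Whatever form G(x) takes, its d/dx must return the stated G'(x).
A general antiderivative is \frac{5 \sqrt{3} \operatorname{atan}{\left(\frac{\sqrt{3} x}{3} \right)}}{6} + C.
The condition gives C = - \frac{5 \sqrt{3} \pi}{36} - (- \frac{5 \sqrt{3} \pi}{36}) = 0.
So G(x) = \frac{5 \sqrt{3} \operatorname{atan}{\left(\frac{\sqrt{3} x}{3} \right)}}{6}.
Check: d/dx[\frac{5 \sqrt{3} \operatorname{atan}{\left(\frac{\sqrt{3} x}{3} \right)}}{6}] = \frac{5}{2 x^{2} + 6}, which equals G'(x).

G(x) = \frac{5 \sqrt{3} \operatorname{atan}{\left(\frac{\sqrt{3} x}{3} \right)}}{6}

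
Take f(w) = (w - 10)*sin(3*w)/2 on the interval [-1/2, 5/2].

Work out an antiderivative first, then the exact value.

Antiderivative: F(w) = -w*cos(3*w)/6 + sin(3*w)/18 + 5*cos(3*w)/3; value = -7*cos(3/2)/4 + sin(15/2)/18 + sin(3/2)/18 + 5*cos(15/2)/4

A candidate is checked by its d/dw: the result must match f(w).
F(w) = -w*cos(3*w)/6 + sin(3*w)/18 + 5*cos(3*w)/3 is an antiderivative of f.
Check: d/dw[-w*cos(3*w)/6 + sin(3*w)/18 + 5*cos(3*w)/3] = w*sin(3*w)/2 - 5*sin(3*w), which equals f(w).
F(5/2) = sin(15/2)/18 + 5*cos(15/2)/4; F(-1/2) = -sin(3/2)/18 + 7*cos(3/2)/4.
Integral = F(5/2) - F(-1/2) = -7*cos(3/2)/4 + sin(15/2)/18 + sin(3/2)/18 + 5*cos(15/2)/4.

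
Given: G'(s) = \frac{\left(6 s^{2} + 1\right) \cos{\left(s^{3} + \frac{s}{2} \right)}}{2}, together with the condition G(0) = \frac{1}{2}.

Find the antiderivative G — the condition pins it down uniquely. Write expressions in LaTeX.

G(s) = \frac{2 \sin{\left(s^{3} + \frac{s}{2} \right)} + 1}{2}

G'(s) matches the chain-rule pattern g'(h)*h' with inner function h(s) = s^{3} + \frac{s}{2}; substituting u = h(s) collapses the integral.
A general antiderivative is \sin{\left(s^{3} + \frac{s}{2} \right)} + C.
The condition gives C = \frac{1}{2} - (0) = \frac{1}{2}.
So G(s) = \frac{2 \sin{\left(s^{3} + \frac{s}{2} \right)} + 1}{2}.
Check: d/ds[\frac{2 \sin{\left(s^{3} + \frac{s}{2} \right)} + 1}{2}] = 3 s^{2} \cos{\left(s^{3} + \frac{s}{2} \right)} + \frac{\cos{\left(s^{3} + \frac{s}{2} \right)}}{2}, which equals G'(s).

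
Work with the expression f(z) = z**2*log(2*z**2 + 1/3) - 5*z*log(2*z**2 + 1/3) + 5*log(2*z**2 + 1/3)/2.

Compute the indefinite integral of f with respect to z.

Integrate term by term and add the pieces.
Check: d/dz[(36*z**3*log(2*z**2 + 1/3) - 24*z**3 - 270*z**2*log(2*z**2 + 1/3) + 270*z**2 + 270*z*log(2*z**2 + 1/3) - 528*z - 45*log(z**2 + 1/6) + 88*sqrt(6)*atan(sqrt(6)*z))/108] = z**2*log(2*z**2 + 1/3) - 5*z*log(2*z**2 + 1/3) + 5*log(2*z**2 + 1/3)/2 = f(z).

F(z) = (36*z**3*log(2*z**2 + 1/3) - 24*z**3 - 270*z**2*log(2*z**2 + 1/3) + 270*z**2 + 270*z*log(2*z**2 + 1/3) - 528*z - 45*log(z**2 + 1/6) + 88*sqrt(6)*atan(sqrt(6)*z))/108 + C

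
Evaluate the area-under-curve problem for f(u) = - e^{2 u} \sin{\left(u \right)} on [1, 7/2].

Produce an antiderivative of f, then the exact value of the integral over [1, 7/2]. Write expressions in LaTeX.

Since d/du undoes antidifferentiation here, F'(u) = f(u) is required of F(u).
F(u) = - \frac{2 e^{2 u} \sin{\left(u \right)}}{5} + \frac{e^{2 u} \cos{\left(u \right)}}{5} is an antiderivative of f.
Check: d/du[- \frac{2 e^{2 u} \sin{\left(u \right)}}{5} + \frac{e^{2 u} \cos{\left(u \right)}}{5}] = - e^{2 u} \sin{\left(u \right)} = f(u).
F(7/2) = \frac{e^{7} \cos{\left(\frac{7}{2} \right)}}{5} - \frac{2 e^{7} \sin{\left(\frac{7}{2} \right)}}{5}; F(1) = - \frac{2 e^{2} \sin{\left(1 \right)}}{5} + \frac{e^{2} \cos{\left(1 \right)}}{5}.
Integral = F(7/2) - F(1) = \frac{e^{7} \cos{\left(\frac{7}{2} \right)}}{5} - \frac{e^{2} \cos{\left(1 \right)}}{5} + \frac{2 e^{2} \sin{\left(1 \right)}}{5} - \frac{2 e^{7} \sin{\left(\frac{7}{2} \right)}}{5}.

Antiderivative: F(u) = - \frac{2 e^{2 u} \sin{\left(u \right)}}{5} + \frac{e^{2 u} \cos{\left(u \right)}}{5}; value = \frac{e^{7} \cos{\left(\frac{7}{2} \right)}}{5} - \frac{e^{2} \cos{\left(1 \right)}}{5} + \frac{2 e^{2} \sin{\left(1 \right)}}{5} - \frac{2 e^{7} \sin{\left(\frac{7}{2} \right)}}{5}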